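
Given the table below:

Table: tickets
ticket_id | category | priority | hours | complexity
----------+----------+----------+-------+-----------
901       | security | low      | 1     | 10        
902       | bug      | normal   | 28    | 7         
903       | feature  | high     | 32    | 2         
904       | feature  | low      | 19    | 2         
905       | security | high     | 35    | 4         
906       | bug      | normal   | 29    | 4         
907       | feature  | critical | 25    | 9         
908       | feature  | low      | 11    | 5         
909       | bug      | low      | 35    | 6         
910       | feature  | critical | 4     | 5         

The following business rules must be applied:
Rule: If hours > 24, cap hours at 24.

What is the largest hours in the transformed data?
24

Step 1: Original maximum hours = 35
Step 2: Apply cap at 24
Step 3: 6 records had hours > 24 and were capped
Step 4: Maximum after transformation = 24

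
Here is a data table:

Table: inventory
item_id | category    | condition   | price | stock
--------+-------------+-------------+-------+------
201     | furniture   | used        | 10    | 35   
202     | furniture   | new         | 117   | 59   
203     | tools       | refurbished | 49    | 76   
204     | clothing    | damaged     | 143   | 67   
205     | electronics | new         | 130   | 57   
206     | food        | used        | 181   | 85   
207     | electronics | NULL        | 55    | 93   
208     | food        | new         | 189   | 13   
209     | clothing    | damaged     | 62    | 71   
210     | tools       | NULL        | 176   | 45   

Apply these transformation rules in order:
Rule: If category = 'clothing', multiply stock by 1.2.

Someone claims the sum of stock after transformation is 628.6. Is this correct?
Yes, the result is correct.

Step 1: Calculate the correct sum after transformation
Step 2: Apply multiplier 1.2 to records where category = 'clothing'
Step 3: Correct result = 628.6
Step 4: Claimed result = 628.6
Step 5: 628.6 = 628.6 ✓
Conclusion: The claimed result is correct.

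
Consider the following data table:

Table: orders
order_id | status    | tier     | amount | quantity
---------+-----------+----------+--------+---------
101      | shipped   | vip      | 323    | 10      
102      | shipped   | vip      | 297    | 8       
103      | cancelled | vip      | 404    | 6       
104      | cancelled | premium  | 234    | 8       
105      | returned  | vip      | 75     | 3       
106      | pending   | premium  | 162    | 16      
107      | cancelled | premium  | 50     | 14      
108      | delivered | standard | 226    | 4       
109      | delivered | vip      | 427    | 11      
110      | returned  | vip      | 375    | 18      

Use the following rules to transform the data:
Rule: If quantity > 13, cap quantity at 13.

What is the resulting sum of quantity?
89

Step 1: 3 records have quantity > 13
Step 2: These records originally summed to 48
Step 3: After capping: 3 × 13 = 39
Step 4: Unaffected records sum: 50
Step 5: Final sum = 39 + 50 = 89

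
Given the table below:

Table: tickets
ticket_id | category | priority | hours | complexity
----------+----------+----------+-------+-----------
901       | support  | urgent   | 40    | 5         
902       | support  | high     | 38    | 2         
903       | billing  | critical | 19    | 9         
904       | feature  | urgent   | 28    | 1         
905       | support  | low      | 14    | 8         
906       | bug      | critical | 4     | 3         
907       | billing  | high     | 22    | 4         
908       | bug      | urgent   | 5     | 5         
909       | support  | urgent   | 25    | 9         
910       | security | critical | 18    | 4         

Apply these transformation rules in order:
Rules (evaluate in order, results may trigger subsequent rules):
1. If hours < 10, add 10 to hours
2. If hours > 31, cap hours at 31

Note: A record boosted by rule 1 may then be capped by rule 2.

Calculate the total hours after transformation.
217

Step 1: Apply rule 1 to records with hours < 10
  - 2 records get bonus of 10
  - Of these, 0 records then exceed 31 and get capped
Step 2: Apply rule 2 to records with hours > 31
  - 2 records (original) are capped
Step 3: Calculate final sum = 217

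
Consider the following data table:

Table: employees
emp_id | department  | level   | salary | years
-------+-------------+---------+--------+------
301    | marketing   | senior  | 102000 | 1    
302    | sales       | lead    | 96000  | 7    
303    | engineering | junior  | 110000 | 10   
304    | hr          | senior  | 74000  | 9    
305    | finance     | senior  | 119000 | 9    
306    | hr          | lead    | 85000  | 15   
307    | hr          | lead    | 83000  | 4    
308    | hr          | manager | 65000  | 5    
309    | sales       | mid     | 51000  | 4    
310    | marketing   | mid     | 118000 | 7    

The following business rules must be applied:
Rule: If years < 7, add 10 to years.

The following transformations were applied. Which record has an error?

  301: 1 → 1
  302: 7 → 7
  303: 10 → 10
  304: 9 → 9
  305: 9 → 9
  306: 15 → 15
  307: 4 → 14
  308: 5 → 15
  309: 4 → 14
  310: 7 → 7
Record 301 has an error. The correct transformed value should be 11, not 1.

Step 1: Check each record against the rule
Step 2: Record 301 has years = 1
Step 3: Since 1 < 7, the bonus should have been applied
Step 4: Correct value = 11, but claimed value = 1
Conclusion: Record 301 has the error.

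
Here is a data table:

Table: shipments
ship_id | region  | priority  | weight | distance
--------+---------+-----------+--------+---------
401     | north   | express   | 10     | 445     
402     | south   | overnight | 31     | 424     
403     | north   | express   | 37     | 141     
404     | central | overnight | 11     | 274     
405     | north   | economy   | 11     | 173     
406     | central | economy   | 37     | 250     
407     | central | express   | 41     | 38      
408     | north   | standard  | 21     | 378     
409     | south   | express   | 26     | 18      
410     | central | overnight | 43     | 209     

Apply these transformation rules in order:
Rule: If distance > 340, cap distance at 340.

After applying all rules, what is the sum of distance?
2123

Step 1: 3 records have distance > 340
Step 2: These records originally summed to 1247
Step 3: After capping: 3 × 340 = 1020
Step 4: Unaffected records sum: 1103
Step 5: Final sum = 1020 + 1103 = 2123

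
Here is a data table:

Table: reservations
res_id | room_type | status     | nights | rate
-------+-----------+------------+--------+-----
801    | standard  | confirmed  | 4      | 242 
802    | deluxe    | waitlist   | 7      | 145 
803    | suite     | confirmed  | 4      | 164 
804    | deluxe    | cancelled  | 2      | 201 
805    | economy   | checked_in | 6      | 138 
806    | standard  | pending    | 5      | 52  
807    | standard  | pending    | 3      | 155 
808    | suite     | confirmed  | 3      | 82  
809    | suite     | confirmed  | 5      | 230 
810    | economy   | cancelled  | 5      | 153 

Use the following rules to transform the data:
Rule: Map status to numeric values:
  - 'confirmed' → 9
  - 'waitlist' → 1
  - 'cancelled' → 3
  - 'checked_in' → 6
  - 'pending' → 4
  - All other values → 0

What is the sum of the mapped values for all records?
57

Step 1: Apply mapping to each record
Step 2: Count by status:
  'confirmed': 4 records × 9 = 36
  'waitlist': 1 records × 1 = 1
  'cancelled': 2 records × 3 = 6
  'checked_in': 1 records × 6 = 6
  'pending': 2 records × 4 = 8
Step 3: Sum all mapped values = 57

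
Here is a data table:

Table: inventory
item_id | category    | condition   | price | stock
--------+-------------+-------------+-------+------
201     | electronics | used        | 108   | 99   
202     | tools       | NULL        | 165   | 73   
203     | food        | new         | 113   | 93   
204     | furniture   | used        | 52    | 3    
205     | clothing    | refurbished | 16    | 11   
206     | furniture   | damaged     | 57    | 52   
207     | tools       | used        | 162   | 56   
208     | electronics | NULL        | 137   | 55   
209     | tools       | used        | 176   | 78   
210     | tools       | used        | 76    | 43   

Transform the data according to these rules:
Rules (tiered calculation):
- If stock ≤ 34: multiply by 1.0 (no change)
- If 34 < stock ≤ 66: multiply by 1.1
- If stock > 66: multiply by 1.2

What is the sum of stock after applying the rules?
652.2

Step 1: Tier 1 (stock ≤ 34): 2 records, sum = 14 × 1.0 = 14.0
Step 2: Tier 2 (34 < stock ≤ 66): 4 records, sum = 206 × 1.1 = 226.6
Step 3: Tier 3 (stock > 66): 4 records, sum = 343 × 1.2 = 411.6
Step 4: Final sum = 14.0 + 226.6 + 411.6 = 652.2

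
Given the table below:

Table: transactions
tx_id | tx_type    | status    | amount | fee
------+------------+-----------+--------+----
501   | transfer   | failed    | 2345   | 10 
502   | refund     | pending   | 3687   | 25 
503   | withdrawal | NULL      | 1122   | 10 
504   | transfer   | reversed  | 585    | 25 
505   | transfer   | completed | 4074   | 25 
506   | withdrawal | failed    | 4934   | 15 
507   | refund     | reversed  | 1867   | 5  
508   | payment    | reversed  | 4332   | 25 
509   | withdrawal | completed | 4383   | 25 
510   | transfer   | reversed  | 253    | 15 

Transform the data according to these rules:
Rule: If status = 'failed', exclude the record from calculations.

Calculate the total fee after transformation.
155

Step 1: Identify records where status = 'failed'
Step 2: The excluded records sum to 25
Step 3: Original total fee = 180
Step 4: Remaining total = 180 - 25 = 155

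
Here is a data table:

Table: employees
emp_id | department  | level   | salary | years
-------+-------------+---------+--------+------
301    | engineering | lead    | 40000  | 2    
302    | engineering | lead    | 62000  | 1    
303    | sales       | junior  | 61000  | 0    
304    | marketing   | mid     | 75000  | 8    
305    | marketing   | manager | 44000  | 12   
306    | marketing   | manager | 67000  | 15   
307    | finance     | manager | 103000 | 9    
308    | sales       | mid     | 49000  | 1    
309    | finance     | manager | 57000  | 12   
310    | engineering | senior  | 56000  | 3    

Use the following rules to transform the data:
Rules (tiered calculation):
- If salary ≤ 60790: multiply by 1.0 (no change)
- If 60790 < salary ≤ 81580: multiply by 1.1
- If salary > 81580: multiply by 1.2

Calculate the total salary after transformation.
661100.0

Step 1: Tier 1 (salary ≤ 60790): 5 records, sum = 246000 × 1.0 = 246000.0
Step 2: Tier 2 (60790 < salary ≤ 81580): 4 records, sum = 265000 × 1.1 = 291500.0
Step 3: Tier 3 (salary > 81580): 1 records, sum = 103000 × 1.2 = 123600.0
Step 4: Final sum = 246000.0 + 291500.0 + 123600.0 = 661100.0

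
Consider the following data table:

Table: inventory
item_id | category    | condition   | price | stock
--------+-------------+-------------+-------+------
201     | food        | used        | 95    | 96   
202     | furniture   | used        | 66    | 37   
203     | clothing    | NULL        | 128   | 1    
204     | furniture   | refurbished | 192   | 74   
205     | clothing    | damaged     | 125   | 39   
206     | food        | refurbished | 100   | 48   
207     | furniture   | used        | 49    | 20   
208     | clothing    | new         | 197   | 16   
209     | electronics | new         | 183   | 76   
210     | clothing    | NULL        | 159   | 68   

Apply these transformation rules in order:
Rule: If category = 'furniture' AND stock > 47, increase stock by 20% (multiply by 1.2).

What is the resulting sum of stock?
489.8

Step 1: Find records where category = 'furniture' AND stock > 47
Step 2: 1 records match, summing to 74
Step 3: After multiplier: 74 × 1.2 = 88.8
Step 4: Unaffected records sum: 401
Step 5: Final sum = 88.8 + 401 = 489.8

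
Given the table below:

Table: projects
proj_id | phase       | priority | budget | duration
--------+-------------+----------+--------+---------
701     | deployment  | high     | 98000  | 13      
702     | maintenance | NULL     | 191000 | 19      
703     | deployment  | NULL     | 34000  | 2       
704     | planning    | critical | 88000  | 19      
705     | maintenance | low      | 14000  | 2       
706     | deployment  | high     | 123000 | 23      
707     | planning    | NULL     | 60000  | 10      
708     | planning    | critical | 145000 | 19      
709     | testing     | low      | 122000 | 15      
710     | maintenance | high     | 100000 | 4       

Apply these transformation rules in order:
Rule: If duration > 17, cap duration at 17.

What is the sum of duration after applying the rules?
114

Step 1: 4 records have duration > 17
Step 2: These records originally summed to 80
Step 3: After capping: 4 × 17 = 68
Step 4: Unaffected records sum: 46
Step 5: Final sum = 68 + 46 = 114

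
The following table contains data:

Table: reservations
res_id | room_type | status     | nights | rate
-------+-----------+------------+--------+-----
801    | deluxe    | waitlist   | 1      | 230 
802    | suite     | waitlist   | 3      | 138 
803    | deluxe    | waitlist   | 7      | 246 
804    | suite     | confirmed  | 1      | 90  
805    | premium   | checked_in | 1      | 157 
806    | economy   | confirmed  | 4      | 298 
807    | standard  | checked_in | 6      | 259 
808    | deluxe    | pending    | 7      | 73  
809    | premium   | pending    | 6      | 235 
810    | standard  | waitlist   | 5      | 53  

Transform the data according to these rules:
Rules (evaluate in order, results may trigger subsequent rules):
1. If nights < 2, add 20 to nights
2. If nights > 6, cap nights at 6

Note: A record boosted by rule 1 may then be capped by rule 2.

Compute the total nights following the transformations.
54

Step 1: Apply rule 1 to records with nights < 2
  - 3 records get bonus of 20
  - Of these, 3 records then exceed 6 and get capped
Step 2: Apply rule 2 to records with nights > 6
  - 2 records (original) are capped
Step 3: Calculate final sum = 54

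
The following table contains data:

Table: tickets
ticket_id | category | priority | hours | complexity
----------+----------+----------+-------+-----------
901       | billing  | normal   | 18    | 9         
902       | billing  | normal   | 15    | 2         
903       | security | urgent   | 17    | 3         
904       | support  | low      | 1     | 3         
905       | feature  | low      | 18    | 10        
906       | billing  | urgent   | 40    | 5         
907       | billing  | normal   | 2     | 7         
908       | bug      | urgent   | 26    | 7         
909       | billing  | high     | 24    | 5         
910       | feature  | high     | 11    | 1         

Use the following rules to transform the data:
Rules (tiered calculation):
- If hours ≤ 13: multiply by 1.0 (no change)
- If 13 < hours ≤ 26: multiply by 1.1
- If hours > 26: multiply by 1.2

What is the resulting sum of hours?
191.8

Step 1: Tier 1 (hours ≤ 13): 3 records, sum = 14 × 1.0 = 14.0
Step 2: Tier 2 (13 < hours ≤ 26): 6 records, sum = 118 × 1.1 = 129.8
Step 3: Tier 3 (hours > 26): 1 records, sum = 40 × 1.2 = 48.0
Step 4: Final sum = 14.0 + 129.8 + 48.0 = 191.8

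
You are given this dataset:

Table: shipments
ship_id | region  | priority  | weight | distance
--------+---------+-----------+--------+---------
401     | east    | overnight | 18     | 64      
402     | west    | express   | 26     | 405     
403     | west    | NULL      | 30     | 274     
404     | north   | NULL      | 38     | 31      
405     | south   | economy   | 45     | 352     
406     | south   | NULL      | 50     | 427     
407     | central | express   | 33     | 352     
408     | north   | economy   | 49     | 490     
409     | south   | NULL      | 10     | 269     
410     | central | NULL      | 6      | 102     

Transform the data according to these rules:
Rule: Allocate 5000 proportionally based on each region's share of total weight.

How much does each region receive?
central: 639.34, east: 295.08, north: 1426.23, south: 1721.31, west: 918.03

Step 1: Calculate total weight = 305
Step 2: Calculate each region's proportion:
  central: 39/305 = 12.79% → 639.34
  east: 18/305 = 5.90% → 295.08
  north: 87/305 = 28.52% → 1426.23
  south: 105/305 = 34.43% → 1721.31
  west: 56/305 = 18.36% → 918.03
Step 3: Verify: sum of allocations ≈ 5000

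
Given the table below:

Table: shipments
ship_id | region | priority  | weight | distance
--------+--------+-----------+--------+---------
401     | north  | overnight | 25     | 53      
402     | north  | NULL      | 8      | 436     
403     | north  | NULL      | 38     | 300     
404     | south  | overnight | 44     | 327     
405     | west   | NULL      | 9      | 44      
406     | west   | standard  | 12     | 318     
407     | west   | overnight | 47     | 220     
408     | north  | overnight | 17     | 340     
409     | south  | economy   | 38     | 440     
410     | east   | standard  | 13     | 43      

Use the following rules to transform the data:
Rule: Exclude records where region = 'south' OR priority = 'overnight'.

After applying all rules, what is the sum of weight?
80

Step 1: Find records where region = 'south' OR priority = 'overnight'
Step 2: 5 records match, summing to 171
Step 3: Original sum: 251
Step 4: Remaining sum = 251 - 171 = 80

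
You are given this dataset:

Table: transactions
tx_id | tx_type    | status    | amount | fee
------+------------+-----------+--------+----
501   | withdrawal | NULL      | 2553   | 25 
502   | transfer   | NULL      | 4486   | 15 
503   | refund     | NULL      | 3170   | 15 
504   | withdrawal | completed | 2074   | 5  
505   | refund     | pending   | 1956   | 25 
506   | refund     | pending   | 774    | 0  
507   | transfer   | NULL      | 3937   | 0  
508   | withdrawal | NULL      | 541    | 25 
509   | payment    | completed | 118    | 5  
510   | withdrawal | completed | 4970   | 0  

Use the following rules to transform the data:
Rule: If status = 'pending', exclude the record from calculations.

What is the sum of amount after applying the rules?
21849

Step 1: Identify records where status = 'pending'
Step 2: The excluded records sum to 2730
Step 3: Original total amount = 24579
Step 4: Remaining total = 24579 - 2730 = 21849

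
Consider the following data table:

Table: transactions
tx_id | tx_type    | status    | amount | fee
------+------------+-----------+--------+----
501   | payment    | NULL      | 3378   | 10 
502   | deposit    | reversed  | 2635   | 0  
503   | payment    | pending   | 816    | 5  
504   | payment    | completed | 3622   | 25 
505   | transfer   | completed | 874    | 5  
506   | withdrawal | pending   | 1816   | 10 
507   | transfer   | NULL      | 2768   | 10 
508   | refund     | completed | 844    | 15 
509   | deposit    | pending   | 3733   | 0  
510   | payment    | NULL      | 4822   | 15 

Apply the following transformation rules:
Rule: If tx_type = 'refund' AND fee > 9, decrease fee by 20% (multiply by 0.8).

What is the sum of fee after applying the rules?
92.0

Step 1: Find records where tx_type = 'refund' AND fee > 9
Step 2: 1 records match, summing to 15
Step 3: After multiplier: 15 × 0.8 = 12.0
Step 4: Unaffected records sum: 80
Step 5: Final sum = 12.0 + 80 = 92.0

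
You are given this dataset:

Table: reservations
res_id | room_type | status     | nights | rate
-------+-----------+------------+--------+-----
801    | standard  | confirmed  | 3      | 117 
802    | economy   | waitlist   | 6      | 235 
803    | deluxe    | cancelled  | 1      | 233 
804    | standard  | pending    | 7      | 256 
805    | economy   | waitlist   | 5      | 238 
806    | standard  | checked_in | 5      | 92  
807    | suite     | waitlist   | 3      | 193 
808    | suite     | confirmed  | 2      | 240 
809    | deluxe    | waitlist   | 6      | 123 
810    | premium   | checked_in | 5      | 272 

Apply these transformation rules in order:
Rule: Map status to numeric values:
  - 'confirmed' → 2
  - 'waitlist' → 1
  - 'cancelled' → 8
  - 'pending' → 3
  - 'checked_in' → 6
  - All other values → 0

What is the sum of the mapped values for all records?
31

Step 1: Apply mapping to each record
Step 2: Count by status:
  'confirmed': 2 records × 2 = 4
  'waitlist': 4 records × 1 = 4
  'cancelled': 1 records × 8 = 8
  'pending': 1 records × 3 = 3
  'checked_in': 2 records × 6 = 12
Step 3: Sum all mapped values = 31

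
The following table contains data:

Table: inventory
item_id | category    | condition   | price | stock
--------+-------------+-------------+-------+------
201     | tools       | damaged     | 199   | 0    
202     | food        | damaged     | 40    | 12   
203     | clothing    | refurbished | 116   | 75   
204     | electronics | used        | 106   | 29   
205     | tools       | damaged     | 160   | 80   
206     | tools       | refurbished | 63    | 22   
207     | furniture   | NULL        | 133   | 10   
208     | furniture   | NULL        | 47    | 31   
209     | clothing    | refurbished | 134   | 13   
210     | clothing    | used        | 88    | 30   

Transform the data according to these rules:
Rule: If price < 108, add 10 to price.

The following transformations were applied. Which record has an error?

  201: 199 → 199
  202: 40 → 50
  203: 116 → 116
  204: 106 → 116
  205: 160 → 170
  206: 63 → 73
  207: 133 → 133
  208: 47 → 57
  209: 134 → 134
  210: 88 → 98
Record 205 has an error. The correct transformed value should be 160, not 170.

Step 1: Check each record against the rule
Step 2: Record 205 has price = 160
Step 3: Since 160 >= 108, the bonus should not have been applied
Step 4: Correct value = 160, but claimed value = 170
Conclusion: Record 205 has the error.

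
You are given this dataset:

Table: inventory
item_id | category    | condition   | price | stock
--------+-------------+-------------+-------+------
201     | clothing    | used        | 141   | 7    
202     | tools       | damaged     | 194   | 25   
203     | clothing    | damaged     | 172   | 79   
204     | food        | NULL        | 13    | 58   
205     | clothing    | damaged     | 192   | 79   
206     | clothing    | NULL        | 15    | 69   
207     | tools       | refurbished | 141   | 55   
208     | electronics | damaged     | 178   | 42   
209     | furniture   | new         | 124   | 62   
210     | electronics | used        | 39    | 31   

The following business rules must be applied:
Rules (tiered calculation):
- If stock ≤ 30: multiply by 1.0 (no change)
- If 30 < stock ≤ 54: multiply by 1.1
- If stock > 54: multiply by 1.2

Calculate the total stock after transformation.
594.7

Step 1: Tier 1 (stock ≤ 30): 2 records, sum = 32 × 1.0 = 32.0
Step 2: Tier 2 (30 < stock ≤ 54): 2 records, sum = 73 × 1.1 = 80.3
Step 3: Tier 3 (stock > 54): 6 records, sum = 402 × 1.2 = 482.4
Step 4: Final sum = 32.0 + 80.3 + 482.4 = 594.7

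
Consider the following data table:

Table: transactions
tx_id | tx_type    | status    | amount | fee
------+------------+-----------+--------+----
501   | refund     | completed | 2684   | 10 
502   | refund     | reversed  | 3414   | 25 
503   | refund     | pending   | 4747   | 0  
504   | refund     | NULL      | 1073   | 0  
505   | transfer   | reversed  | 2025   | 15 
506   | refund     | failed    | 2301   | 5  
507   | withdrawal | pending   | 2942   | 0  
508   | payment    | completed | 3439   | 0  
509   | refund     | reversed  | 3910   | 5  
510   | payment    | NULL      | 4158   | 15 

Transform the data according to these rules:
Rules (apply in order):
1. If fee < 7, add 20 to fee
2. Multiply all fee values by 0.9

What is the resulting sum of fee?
175.5

Step 1: Apply Rule 1 - Add 20 to records with fee < 7
  - 6 records affected: 10 + (6 × 20) = 130
  - Unaffected records: 65
  - Sum after Rule 1: 195
Step 2: Apply Rule 2 - Multiply all by 0.9
  - 195 × 0.9 = 175.5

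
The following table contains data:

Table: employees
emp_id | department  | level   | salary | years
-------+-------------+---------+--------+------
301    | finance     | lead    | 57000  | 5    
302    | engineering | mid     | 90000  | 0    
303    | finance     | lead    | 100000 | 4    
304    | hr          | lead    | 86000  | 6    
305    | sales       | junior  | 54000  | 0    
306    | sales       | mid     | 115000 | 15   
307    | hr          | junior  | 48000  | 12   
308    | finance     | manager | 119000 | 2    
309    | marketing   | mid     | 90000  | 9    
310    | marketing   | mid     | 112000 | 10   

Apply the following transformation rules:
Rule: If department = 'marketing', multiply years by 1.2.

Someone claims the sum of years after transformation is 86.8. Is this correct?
No, the correct result is 66.8.

Step 1: Calculate the correct sum after transformation
Step 2: Apply multiplier 1.2 to records where department = 'marketing'
Step 3: Correct result = 66.8
Step 4: Claimed result = 86.8
Step 5: 66.8 ≠ 86.8
Conclusion: The claimed result is incorrect. The correct answer is 66.8.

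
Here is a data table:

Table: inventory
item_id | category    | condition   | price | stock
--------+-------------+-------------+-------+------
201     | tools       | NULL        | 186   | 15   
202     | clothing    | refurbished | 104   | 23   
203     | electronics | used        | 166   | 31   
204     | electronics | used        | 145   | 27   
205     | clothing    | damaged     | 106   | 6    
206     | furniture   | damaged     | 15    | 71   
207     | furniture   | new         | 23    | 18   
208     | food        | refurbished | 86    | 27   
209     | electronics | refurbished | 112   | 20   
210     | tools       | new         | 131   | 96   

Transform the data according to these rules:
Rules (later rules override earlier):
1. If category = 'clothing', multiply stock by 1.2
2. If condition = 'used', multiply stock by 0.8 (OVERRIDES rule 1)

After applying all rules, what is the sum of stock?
328.2

Step 1: Rule 2 takes priority for records with condition = 'used'
  - 2 records: 58 × 0.8 = 46.4
Step 2: Rule 1 applies to remaining records with category = 'clothing'
  - 2 records: 29 × 1.2 = 34.8
Step 3: Other records unchanged: 247
Step 4: Final sum = 46.4 + 34.8 + 247 = 328.2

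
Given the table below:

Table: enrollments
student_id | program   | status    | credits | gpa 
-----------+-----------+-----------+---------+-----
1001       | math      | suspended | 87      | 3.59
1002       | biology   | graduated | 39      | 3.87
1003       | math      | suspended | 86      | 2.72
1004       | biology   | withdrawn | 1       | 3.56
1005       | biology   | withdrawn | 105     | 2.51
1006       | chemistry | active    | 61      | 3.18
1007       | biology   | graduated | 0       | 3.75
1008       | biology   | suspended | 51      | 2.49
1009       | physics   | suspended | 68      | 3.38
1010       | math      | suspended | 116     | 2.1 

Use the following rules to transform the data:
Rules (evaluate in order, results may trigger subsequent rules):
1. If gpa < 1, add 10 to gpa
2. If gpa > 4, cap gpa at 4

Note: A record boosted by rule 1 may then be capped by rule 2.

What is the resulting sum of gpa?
31.15

Step 1: Apply rule 1 to records with gpa < 1
  - 0 records get bonus of 10
  - Of these, 0 records then exceed 4 and get capped
Step 2: Apply rule 2 to records with gpa > 4
  - 0 records (original) are capped
Step 3: Calculate final sum = 31.15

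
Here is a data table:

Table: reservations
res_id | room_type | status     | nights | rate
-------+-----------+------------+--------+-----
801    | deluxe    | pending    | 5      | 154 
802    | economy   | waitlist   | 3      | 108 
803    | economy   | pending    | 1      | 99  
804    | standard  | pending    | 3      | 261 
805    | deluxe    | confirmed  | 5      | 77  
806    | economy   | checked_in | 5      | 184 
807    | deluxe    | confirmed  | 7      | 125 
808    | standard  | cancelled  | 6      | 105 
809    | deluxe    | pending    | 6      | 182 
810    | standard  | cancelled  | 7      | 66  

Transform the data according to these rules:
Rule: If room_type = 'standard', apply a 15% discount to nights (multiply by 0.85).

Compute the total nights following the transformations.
45.6

Step 1: Records with room_type = 'standard' have total nights = 16
Step 2: Apply multiplier: 16 × 0.85 = 13.6
Step 3: Other records total: 32
Step 4: Final sum = 13.6 + 32 = 45.6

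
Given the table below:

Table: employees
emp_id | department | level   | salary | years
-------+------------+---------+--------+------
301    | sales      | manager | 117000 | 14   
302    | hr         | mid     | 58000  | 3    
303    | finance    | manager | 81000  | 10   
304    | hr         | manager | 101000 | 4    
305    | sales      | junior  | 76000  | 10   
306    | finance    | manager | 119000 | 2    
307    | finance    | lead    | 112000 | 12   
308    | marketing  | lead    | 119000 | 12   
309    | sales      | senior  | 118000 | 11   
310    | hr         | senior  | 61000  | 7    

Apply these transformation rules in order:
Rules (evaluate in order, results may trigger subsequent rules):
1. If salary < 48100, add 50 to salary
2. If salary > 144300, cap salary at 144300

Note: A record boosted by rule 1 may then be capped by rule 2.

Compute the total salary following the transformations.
962000

Step 1: Apply rule 1 to records with salary < 48100
  - 0 records get bonus of 50
  - Of these, 0 records then exceed 144300 and get capped
Step 2: Apply rule 2 to records with salary > 144300
  - 0 records (original) are capped
Step 3: Calculate final sum = 962000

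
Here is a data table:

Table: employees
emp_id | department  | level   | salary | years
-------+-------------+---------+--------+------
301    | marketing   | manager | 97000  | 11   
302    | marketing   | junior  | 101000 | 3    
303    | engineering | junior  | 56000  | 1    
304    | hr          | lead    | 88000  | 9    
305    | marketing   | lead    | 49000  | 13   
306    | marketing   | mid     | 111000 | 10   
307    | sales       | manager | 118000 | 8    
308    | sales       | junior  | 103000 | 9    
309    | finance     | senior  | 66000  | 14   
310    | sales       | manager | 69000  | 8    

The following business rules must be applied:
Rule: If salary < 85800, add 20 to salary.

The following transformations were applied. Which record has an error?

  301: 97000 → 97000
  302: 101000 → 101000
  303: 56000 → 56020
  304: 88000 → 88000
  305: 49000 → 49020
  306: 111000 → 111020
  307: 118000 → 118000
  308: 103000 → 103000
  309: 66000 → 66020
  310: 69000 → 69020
Record 306 has an error. The correct transformed value should be 111000, not 111020.

Step 1: Check each record against the rule
Step 2: Record 306 has salary = 111000
Step 3: Since 111000 >= 85800, the bonus should not have been applied
Step 4: Correct value = 111000, but claimed value = 111020
Conclusion: Record 306 has the error.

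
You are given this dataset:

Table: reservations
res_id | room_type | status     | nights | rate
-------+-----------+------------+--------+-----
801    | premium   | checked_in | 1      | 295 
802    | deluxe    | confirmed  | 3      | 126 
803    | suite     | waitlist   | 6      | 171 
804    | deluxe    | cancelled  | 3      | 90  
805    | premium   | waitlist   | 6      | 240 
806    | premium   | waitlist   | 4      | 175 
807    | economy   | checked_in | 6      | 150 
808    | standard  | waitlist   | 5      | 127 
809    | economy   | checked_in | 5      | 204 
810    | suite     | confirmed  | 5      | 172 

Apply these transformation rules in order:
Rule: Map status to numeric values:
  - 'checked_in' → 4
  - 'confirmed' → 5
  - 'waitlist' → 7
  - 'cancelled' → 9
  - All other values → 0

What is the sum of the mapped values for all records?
59

Step 1: Apply mapping to each record
Step 2: Count by status:
  'checked_in': 3 records × 4 = 12
  'confirmed': 2 records × 5 = 10
  'waitlist': 4 records × 7 = 28
  'cancelled': 1 records × 9 = 9
Step 3: Sum all mapped values = 59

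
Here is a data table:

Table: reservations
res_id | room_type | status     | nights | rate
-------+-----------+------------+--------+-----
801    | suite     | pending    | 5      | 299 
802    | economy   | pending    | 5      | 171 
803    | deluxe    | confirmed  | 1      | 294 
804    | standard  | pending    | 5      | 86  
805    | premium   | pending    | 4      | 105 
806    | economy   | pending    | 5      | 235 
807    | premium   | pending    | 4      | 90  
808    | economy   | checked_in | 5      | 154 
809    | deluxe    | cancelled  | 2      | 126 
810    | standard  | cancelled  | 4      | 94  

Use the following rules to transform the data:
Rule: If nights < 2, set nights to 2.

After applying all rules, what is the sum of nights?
41

Step 1: 1 records have nights < 2
Step 2: These records originally summed to 1
Step 3: After setting to minimum: 1 × 2 = 2
Step 4: Unaffected records sum: 39
Step 5: Final sum = 2 + 39 = 41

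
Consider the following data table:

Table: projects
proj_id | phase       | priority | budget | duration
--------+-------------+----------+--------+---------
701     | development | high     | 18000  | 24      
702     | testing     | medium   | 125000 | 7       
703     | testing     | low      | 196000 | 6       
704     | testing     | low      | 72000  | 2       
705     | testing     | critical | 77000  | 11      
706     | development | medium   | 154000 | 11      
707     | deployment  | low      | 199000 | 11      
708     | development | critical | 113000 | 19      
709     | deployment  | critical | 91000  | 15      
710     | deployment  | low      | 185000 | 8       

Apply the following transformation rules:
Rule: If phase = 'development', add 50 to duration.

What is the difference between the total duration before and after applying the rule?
150

Step 1: Original sum of duration = 114
Step 2: 3 records have phase = 'development'
Step 3: Each affected record changes by 50
Step 4: Total change = 3 × 50 = 150
Step 5: New sum = 114 + 150 = 264
Step 6: Difference = |264 - 114| = 150
        (Sum increased by 150)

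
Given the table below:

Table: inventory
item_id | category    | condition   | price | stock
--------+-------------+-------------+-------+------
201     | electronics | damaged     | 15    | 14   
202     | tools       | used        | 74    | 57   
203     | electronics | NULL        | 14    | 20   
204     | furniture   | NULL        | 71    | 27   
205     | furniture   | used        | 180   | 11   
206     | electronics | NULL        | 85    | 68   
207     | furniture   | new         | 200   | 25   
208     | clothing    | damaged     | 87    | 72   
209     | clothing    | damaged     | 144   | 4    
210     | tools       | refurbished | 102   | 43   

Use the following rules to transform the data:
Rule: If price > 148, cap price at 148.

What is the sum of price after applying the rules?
888

Step 1: 2 records have price > 148
Step 2: These records originally summed to 380
Step 3: After capping: 2 × 148 = 296
Step 4: Unaffected records sum: 592
Step 5: Final sum = 296 + 592 = 888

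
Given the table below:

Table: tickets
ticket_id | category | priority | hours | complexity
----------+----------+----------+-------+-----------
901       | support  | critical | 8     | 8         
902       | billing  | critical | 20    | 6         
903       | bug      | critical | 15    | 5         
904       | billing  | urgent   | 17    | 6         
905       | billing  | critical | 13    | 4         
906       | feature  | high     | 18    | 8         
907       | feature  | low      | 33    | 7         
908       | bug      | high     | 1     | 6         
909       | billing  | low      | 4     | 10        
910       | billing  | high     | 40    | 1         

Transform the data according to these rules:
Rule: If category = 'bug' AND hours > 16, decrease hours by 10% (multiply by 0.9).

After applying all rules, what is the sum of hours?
169

Step 1: Find records where category = 'bug' AND hours > 16
Step 2: 0 records match, summing to 0
Step 3: After multiplier: 0 × 0.9 = 0.0
Step 4: Unaffected records sum: 169
Step 5: Final sum = 0.0 + 169 = 169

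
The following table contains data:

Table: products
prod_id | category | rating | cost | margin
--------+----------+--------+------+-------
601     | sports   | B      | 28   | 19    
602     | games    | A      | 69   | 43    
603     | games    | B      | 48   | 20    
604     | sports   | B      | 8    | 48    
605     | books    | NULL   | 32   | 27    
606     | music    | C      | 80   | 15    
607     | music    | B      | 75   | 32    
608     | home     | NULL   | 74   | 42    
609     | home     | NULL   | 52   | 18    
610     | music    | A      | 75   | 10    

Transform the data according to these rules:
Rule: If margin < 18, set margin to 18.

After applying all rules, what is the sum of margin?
285

Step 1: 2 records have margin < 18
Step 2: These records originally summed to 25
Step 3: After setting to minimum: 2 × 18 = 36
Step 4: Unaffected records sum: 249
Step 5: Final sum = 36 + 249 = 285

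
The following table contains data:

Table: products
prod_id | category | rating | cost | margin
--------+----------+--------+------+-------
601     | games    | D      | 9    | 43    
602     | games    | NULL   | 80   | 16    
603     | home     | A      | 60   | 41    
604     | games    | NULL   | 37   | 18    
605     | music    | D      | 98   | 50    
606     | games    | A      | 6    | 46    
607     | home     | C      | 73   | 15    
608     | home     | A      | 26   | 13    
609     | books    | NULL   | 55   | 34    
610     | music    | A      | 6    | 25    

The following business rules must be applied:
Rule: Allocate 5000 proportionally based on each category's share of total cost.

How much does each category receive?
books: 611.11, games: 1466.67, home: 1766.67, music: 1155.56

Step 1: Calculate total cost = 450
Step 2: Calculate each category's proportion:
  books: 55/450 = 12.22% → 611.11
  games: 132/450 = 29.33% → 1466.67
  home: 159/450 = 35.33% → 1766.67
  music: 104/450 = 23.11% → 1155.56
Step 3: Verify: sum of allocations ≈ 5000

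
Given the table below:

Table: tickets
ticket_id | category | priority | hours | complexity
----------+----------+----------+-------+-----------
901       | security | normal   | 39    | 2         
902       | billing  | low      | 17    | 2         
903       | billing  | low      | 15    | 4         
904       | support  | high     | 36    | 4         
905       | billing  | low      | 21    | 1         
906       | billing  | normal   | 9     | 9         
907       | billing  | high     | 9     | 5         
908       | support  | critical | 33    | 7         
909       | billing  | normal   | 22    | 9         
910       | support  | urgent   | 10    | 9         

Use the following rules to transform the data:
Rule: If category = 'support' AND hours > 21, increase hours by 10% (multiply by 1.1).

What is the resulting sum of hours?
217.9

Step 1: Find records where category = 'support' AND hours > 21
Step 2: 2 records match, summing to 69
Step 3: After multiplier: 69 × 1.1 = 75.9
Step 4: Unaffected records sum: 142
Step 5: Final sum = 75.9 + 142 = 217.9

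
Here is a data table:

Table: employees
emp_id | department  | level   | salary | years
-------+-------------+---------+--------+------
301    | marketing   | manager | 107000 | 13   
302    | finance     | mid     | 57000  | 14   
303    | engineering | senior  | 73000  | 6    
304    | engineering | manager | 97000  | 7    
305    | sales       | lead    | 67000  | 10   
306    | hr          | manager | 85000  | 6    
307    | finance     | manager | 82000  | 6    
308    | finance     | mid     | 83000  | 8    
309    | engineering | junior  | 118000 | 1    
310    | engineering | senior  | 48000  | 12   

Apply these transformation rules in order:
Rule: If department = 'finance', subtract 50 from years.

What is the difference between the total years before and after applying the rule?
150

Step 1: Original sum of years = 83
Step 2: 3 records have department = 'finance'
Step 3: Each affected record changes by -50
Step 4: Total change = 3 × -50 = -150
Step 5: New sum = 83 + -150 = -67
Step 6: Difference = |-67 - 83| = 150
        (Sum decreased by 150)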